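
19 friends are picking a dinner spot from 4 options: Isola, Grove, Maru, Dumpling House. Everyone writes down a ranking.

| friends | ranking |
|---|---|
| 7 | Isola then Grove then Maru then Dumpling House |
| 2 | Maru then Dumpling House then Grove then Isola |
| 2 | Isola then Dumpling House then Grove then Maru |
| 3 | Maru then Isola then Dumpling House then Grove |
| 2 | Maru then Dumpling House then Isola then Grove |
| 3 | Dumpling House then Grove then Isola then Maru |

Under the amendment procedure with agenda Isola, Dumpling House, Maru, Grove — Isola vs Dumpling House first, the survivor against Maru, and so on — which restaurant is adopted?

Isola

Round 1: Isola vs Dumpling House — 12–7, Isola advances.
Round 2: Isola vs Maru — 12–7, Isola advances.
Round 3: Isola vs Grove — 14–5, Isola advances.
The agenda winner is Isola.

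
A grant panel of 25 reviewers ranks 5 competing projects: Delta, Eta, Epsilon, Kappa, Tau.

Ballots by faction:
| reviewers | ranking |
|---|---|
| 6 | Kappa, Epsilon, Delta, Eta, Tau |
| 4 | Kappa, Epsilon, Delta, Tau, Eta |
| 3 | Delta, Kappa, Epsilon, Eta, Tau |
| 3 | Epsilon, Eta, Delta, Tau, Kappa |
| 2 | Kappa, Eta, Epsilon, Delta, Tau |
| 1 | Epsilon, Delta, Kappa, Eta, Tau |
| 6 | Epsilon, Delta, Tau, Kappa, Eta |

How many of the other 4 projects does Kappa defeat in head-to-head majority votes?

Kappa against each rival (25 reviewers):
Kappa vs Delta: Delta, 13–12.
Kappa–Eta: Kappa 22–3.
Kappa vs Epsilon: Kappa preferred on 6+4+3+2 = 15 ballots; Kappa wins 15–10.
Kappa vs Tau: 16 to 9, Kappa.
Kappa beats Eta, Epsilon, Tau; loses to Delta — 3 pairwise wins.

3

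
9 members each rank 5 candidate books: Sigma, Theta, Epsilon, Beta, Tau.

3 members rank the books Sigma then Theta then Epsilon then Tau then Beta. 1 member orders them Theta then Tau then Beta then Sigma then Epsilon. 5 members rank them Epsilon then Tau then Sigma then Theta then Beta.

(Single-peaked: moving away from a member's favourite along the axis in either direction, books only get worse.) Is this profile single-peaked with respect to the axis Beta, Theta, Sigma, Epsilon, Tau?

no

Axis positions: Beta=1, Theta=2, Sigma=3, Epsilon=4, Tau=5.
Faction 1 (peak Sigma at position 3): ranking walks positions 3-2-4-5-1, expanding outward from the peak — single-peaked.
Faction 2: ranking walks positions 2-5-1-3-4; Tau is ranked above Sigma even though Sigma lies between Tau and the peak Theta on the axis — preferences dip and rise again. Not single-peaked.
Faction 3 (peak Epsilon at position 4): ranking walks positions 4-5-3-2-1, expanding outward from the peak — single-peaked.
Faction 2 violates single-peakedness, so the profile is not single-peaked on this axis.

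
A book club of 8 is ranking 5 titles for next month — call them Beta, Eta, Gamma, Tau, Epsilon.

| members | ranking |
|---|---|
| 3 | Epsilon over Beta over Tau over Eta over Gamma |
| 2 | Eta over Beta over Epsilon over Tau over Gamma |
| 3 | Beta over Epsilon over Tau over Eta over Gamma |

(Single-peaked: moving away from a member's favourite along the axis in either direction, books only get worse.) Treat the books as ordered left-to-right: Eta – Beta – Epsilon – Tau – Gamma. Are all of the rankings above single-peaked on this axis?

Axis positions: Eta=1, Beta=2, Epsilon=3, Tau=4, Gamma=5.
Ballot type 1 (peak Epsilon at position 3): ranking walks positions 3-2-4-1-5, expanding outward from the peak — single-peaked.
Ballot type 2 (peak Eta at position 1): ranking walks positions 1-2-3-4-5, expanding outward from the peak — single-peaked.
Ballot type 3 (peak Beta at position 2): ranking walks positions 2-3-4-1-5, expanding outward from the peak — single-peaked.
Every ranking is single-peaked on this axis.

yes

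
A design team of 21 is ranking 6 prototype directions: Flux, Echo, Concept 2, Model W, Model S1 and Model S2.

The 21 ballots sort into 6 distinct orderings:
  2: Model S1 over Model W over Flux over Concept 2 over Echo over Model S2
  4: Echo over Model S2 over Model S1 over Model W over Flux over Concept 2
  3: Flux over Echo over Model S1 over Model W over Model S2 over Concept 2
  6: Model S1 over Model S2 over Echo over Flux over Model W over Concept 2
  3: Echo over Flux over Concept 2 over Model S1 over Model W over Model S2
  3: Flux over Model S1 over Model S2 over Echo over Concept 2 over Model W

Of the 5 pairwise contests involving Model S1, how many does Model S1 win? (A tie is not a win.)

5

Model S1 against each rival (21 engineers):
Model S1 vs Flux: Model S1 wins 12–9.
Model S1 vs Echo: Model S1 preferred on 2+6+3 = 11 ballots; Model S1 wins 11–10.
Model S1 vs Concept 2: Model S1 wins 18–3.
Model S1 vs Model W: Model S1, 21–0.
Model S1 vs Model S2: Model S1 wins 17–4.
Model S1 beats Flux, Echo, Concept 2, Model W, Model S2 — 5 pairwise wins.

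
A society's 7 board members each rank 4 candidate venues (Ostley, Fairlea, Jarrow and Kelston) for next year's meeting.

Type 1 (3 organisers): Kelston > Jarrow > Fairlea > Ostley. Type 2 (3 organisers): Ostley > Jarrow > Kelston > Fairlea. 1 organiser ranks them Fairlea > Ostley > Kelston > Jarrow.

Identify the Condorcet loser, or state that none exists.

none

Pairwise majorities:
Ostley vs Fairlea: Ostley preferred on 3 ballots; Fairlea wins 4–3.
Ostley–Jarrow: Ostley 4–3.
Ostley vs Kelston: Ostley, 4–3.
Fairlea vs Jarrow: 1 for Fairlea, 6 for Jarrow — Jarrow by 6–1.
Fairlea vs Kelston: Fairlea is ranked higher on 1 ballot, Kelston on 6. Kelston wins 6–1.
Jarrow vs Kelston: Kelston, 4–3.
No city is winless: Ostley beats Jarrow; Fairlea beats Ostley; Jarrow beats Fairlea; Kelston beats Fairlea. There is no Condorcet loser.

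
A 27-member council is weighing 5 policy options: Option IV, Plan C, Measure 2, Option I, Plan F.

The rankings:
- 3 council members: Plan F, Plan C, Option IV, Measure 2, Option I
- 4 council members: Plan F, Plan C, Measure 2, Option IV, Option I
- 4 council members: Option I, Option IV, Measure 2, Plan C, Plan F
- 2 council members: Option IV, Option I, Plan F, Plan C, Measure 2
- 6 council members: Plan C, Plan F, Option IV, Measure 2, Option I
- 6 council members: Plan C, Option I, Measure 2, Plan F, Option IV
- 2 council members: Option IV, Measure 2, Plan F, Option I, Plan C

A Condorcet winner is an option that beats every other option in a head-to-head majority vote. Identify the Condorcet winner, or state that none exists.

Plan C

Pairwise majorities:
Option IV vs Plan C: 4+2+2 = 8 for Option IV, 19 for Plan C — Plan C by 19–8.
Option IV vs Measure 2: 17 to 10, Option IV.
Option IV vs Option I: Option IV preferred on 3+4+2+6+2 = 17 ballots; Option IV wins 17–10.
Option IV vs Plan F: 8 to 19, Plan F.
Plan C vs Measure 2: Plan C is ranked higher on 3+4+2+6+6 = 21 ballots, Measure 2 on 6. Plan C wins 21–6.
Plan C vs Option I: 19 to 8, Plan C.
Plan C vs Plan F: 16 to 11, Plan C.
Measure 2 vs Option I: 3+4+6+2 = 15 for Measure 2, 12 for Option I — Measure 2 by 15–12.
Measure 2 vs Plan F: 12 to 15, Plan F.
Option I vs Plan F: Option I preferred on 4+2+6 = 12 ballots; Plan F wins 15–12.
Only Plan C has no losses; Plan C is the Condorcet winner.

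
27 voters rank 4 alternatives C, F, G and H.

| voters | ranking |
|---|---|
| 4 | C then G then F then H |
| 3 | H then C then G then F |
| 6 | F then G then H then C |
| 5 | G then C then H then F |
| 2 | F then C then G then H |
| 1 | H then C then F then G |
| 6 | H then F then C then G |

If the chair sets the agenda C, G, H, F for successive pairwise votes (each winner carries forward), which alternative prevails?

H

Round 1: C vs G — 16–11, C advances.
Round 2: C vs H — 11–16, H advances.
Round 3: H vs F — 15–12, H advances.
H survives the agenda.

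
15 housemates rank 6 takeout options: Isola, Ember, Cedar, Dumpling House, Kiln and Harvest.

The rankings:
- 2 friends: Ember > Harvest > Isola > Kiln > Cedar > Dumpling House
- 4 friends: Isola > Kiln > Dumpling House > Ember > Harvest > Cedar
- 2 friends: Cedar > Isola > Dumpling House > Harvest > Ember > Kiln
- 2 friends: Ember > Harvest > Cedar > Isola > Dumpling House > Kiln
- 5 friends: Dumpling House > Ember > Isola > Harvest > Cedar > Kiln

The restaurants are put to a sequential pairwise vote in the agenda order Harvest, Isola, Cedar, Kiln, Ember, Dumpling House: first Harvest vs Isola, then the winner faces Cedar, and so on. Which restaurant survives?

Round 1: Harvest vs Isola — 4–11, Isola advances.
Round 2: Isola vs Cedar — 11–4, Isola advances.
Round 3: Isola vs Kiln — 15–0, Isola advances.
Round 4: Isola vs Ember — 6–9, Ember advances.
Round 5: Ember vs Dumpling House — 4–11, Dumpling House advances.
The agenda winner is Dumpling House.

Dumpling House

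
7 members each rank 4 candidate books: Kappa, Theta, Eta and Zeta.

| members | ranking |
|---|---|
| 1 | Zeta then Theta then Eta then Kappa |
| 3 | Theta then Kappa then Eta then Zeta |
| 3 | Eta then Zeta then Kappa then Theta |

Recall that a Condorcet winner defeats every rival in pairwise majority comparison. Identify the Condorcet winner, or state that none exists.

none

Check each pair by majority over 7 ballots:
Kappa vs Theta: Theta wins 4–3.
Kappa–Eta: Eta 4–3.
Kappa vs Zeta: Zeta, 4–3.
Theta–Eta: Theta 4–3.
Theta vs Zeta: Zeta, 4–3.
Eta vs Zeta: Eta wins 6–1.
Each book drops at least one matchup (Kappa loses to Theta; Theta loses to Zeta; Eta loses to Theta; Zeta loses to Eta); the cycle Theta beats Eta beats Zeta beats Theta rules out a Condorcet winner.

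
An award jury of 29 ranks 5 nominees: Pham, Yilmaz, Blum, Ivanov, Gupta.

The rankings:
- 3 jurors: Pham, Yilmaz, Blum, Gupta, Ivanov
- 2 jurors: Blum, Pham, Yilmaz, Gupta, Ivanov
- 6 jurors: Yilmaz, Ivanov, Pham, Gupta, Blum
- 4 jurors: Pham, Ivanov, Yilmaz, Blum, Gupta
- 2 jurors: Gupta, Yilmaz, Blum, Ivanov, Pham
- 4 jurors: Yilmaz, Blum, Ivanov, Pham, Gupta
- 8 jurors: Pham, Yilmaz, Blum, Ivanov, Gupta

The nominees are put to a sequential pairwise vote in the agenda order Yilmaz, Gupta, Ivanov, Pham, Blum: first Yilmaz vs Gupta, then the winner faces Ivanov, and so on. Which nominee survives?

Pham

Round 1: Yilmaz vs Gupta — 27–2, Yilmaz advances.
Round 2: Yilmaz vs Ivanov — 25–4, Yilmaz advances.
Round 3: Yilmaz vs Pham — 12–17, Pham advances.
Round 4: Pham vs Blum — 21–8, Pham advances.
Pham survives the agenda.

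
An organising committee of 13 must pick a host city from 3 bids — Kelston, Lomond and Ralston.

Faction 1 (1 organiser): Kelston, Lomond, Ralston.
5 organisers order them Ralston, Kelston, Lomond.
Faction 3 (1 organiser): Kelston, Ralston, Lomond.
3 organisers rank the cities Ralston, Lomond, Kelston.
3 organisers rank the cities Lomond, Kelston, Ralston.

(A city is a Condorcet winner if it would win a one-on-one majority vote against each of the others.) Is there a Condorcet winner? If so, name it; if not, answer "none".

Ralston

Check each pair by majority over 13 ballots:
Kelston vs Lomond: Kelston wins 7–6.
Kelston vs Ralston: Ralston wins 8–5.
Lomond–Ralston: Ralston 9–4.
Ralston wins every pairwise contest, so Ralston is the Condorcet winner.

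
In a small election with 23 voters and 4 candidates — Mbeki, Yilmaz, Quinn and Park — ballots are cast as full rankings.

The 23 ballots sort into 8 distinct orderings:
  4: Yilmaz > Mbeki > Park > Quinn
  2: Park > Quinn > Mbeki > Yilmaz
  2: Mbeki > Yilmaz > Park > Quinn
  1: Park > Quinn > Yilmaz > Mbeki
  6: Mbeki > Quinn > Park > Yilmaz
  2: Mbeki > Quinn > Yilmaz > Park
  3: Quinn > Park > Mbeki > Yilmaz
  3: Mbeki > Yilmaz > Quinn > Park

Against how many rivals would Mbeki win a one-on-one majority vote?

3

Mbeki against each rival (23 voters):
Mbeki vs Yilmaz: Mbeki, 18–5.
Mbeki vs Quinn: Mbeki preferred on 4+2+6+2+3 = 17 ballots; Mbeki wins 17–6.
Mbeki vs Park: Mbeki is ranked higher on 4+2+6+2+3 = 17 ballots, Park on 6. Mbeki wins 17–6.
Mbeki beats Yilmaz, Quinn, Park — 3 pairwise wins.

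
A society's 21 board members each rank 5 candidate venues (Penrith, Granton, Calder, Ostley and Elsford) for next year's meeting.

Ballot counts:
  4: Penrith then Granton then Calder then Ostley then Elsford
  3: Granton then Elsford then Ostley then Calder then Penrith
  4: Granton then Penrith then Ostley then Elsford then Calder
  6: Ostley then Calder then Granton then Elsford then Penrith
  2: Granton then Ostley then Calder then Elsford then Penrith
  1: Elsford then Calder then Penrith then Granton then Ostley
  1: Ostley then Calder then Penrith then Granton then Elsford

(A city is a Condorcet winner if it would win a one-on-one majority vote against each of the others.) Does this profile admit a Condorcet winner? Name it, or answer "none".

Granton

Check each pair by majority over 21 ballots:
Penrith vs Granton: 6 to 15, Granton.
Penrith vs Calder: Penrith is ranked higher on 4+4 = 8 ballots, Calder on 13. Calder wins 13–8.
Penrith vs Ostley: 9 to 12, Ostley.
Penrith vs Elsford: Penrith is ranked higher on 4+4+1 = 9 ballots, Elsford on 12. Elsford wins 12–9.
Granton vs Calder: Granton is ranked higher on 4+3+4+2 = 13 ballots, Calder on 8. Granton wins 13–8.
Granton vs Ostley: Granton is ranked higher on 4+3+4+2+1 = 14 ballots, Ostley on 7. Granton wins 14–7.
Granton vs Elsford: Granton preferred on 4+3+4+6+2+1 = 20 ballots; Granton wins 20–1.
Calder vs Ostley: 5 to 16, Ostley.
Calder vs Elsford: 4+6+2+1 = 13 for Calder, 8 for Elsford — Calder by 13–8.
Ostley vs Elsford: 4+4+6+2+1 = 17 for Ostley, 4 for Elsford — Ostley by 17–4.
Granton wins every pairwise contest, so Granton is the Condorcet winner.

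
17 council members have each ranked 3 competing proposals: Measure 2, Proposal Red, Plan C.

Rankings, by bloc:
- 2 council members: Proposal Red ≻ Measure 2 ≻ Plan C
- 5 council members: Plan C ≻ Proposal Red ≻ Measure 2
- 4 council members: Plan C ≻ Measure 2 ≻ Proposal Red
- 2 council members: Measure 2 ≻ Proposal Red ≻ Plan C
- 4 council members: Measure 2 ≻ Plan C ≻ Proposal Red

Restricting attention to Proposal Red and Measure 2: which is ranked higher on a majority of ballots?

Ballots ranking Proposal Red above Measure 2: 2 + 5 = 7.
Ballots ranking Measure 2 above Proposal Red: 17 − 7 = 10.
Measure 2 wins the head-to-head 10–7.

Measure 2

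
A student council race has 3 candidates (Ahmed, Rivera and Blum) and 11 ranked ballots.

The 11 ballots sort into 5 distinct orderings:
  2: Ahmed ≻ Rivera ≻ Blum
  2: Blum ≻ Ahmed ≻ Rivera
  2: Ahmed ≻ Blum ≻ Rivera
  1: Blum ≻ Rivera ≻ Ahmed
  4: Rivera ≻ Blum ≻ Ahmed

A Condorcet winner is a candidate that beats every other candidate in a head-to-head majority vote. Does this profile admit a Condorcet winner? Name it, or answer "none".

Pairwise majorities:
Ahmed vs Rivera: Ahmed wins 6–5.
Ahmed–Blum: Blum 7–4.
Rivera–Blum: Rivera 6–5.
Each candidate drops at least one matchup (Ahmed loses to Blum; Rivera loses to Ahmed; Blum loses to Rivera); the cycle Ahmed beats Rivera beats Blum beats Ahmed rules out a Condorcet winner.

none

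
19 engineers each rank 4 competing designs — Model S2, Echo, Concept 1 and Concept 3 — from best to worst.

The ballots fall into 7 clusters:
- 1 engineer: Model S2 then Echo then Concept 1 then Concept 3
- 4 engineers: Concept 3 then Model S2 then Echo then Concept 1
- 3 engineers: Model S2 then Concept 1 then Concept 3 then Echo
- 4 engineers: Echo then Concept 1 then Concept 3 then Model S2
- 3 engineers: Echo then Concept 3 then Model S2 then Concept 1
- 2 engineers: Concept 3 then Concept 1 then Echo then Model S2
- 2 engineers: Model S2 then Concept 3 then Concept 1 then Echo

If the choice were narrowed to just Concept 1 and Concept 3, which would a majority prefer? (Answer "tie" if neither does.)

Ballots ranking Concept 1 above Concept 3: 1 + 3 + 4 = 8.
Ballots ranking Concept 3 above Concept 1: 19 − 8 = 11.
Concept 3 wins the head-to-head 11–8.

Concept 3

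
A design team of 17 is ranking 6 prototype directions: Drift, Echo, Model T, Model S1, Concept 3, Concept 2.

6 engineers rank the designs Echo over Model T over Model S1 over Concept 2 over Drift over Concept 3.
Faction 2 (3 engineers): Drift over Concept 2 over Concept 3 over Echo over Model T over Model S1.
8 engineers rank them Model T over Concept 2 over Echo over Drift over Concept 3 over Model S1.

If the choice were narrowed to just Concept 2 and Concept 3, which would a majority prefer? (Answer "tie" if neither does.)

Concept 2

Ballots ranking Concept 2 above Concept 3: 6 + 3 + 8 = 17.
Ballots ranking Concept 3 above Concept 2: 17 − 17 = 0.
Concept 2 wins the head-to-head 17–0.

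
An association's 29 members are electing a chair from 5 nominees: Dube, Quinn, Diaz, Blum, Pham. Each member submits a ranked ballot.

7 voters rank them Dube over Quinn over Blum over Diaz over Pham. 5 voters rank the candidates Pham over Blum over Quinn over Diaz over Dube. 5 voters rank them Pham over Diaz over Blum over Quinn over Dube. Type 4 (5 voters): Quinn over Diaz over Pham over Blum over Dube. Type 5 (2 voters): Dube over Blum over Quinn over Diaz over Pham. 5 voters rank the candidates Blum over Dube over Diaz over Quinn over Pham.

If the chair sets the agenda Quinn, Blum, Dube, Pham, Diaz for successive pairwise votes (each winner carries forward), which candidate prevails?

Round 1: Quinn vs Blum — 12–17, Blum advances.
Round 2: Blum vs Dube — 20–9, Blum advances.
Round 3: Blum vs Pham — 14–15, Pham advances.
Round 4: Pham vs Diaz — 10–19, Diaz advances.
The agenda winner is Diaz.

Diaz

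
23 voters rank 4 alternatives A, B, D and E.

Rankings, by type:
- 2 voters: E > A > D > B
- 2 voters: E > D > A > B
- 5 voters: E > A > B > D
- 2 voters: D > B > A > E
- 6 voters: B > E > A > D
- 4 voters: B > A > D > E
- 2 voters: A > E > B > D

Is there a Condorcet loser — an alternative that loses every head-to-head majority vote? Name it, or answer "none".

Head-to-head results (23 voters):
A–B: B 12–11.
A vs D: A is ranked higher on 2+5+6+4+2 = 19 ballots, D on 4. A wins 19–4.
A vs E: A is ranked higher on 2+4+2 = 8 ballots, E on 15. E wins 15–8.
B vs D: B preferred on 5+6+4+2 = 17 ballots; B wins 17–6.
B vs E: B preferred on 2+6+4 = 12 ballots; B wins 12–11.
D vs E: 6 to 17, E.
Only D has no wins; D is the Condorcet loser.

D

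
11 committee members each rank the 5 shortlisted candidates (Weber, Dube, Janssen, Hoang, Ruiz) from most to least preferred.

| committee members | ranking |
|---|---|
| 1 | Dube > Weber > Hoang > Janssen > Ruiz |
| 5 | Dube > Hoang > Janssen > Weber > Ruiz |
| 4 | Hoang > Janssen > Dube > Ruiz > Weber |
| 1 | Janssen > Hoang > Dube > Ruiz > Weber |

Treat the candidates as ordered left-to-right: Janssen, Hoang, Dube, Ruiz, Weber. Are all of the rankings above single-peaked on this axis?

Axis positions: Janssen=1, Hoang=2, Dube=3, Ruiz=4, Weber=5.
Bloc 1: ranking walks positions 3-5-2-1-4; Weber is ranked above Ruiz even though Ruiz lies between Weber and the peak Dube on the axis — preferences dip and rise again. Not single-peaked.
Bloc 2: ranking walks positions 3-2-1-5-4; Weber is ranked above Ruiz even though Ruiz lies between Weber and the peak Dube on the axis — preferences dip and rise again. Not single-peaked.
Bloc 3 (peak Hoang at position 2): ranking walks positions 2-1-3-4-5, expanding outward from the peak — single-peaked.
Bloc 4 (peak Janssen at position 1): ranking walks positions 1-2-3-4-5, expanding outward from the peak — single-peaked.
Bloc 1 violates single-peakedness, so the profile is not single-peaked on this axis.

no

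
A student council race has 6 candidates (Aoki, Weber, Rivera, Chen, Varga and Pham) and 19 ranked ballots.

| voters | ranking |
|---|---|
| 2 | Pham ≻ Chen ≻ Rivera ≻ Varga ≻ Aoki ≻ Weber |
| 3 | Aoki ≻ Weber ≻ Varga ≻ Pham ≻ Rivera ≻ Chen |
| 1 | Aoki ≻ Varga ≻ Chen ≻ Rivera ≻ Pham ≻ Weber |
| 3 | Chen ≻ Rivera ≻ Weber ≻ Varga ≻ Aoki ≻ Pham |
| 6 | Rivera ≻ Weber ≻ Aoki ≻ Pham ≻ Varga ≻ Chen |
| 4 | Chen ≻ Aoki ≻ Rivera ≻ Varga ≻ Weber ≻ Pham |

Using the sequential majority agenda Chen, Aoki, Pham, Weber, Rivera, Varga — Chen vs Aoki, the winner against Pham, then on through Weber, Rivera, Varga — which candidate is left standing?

Round 1: Chen vs Aoki — 9–10, Aoki advances.
Round 2: Aoki vs Pham — 17–2, Aoki advances.
Round 3: Aoki vs Weber — 10–9, Aoki advances.
Round 4: Aoki vs Rivera — 8–11, Rivera advances.
Round 5: Rivera vs Varga — 15–4, Rivera advances.
Rivera survives the agenda.

Rivera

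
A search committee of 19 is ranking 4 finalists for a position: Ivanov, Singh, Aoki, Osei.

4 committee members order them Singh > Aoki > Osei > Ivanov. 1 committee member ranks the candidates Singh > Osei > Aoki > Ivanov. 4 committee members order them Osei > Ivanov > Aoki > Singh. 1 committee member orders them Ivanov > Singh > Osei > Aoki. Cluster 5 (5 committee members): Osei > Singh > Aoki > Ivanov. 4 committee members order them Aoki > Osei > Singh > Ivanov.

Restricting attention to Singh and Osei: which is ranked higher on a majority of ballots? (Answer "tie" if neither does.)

Ballots ranking Singh above Osei: 4 + 1 + 1 = 6.
Ballots ranking Osei above Singh: 19 − 6 = 13.
Osei wins the head-to-head 13–6.

Osei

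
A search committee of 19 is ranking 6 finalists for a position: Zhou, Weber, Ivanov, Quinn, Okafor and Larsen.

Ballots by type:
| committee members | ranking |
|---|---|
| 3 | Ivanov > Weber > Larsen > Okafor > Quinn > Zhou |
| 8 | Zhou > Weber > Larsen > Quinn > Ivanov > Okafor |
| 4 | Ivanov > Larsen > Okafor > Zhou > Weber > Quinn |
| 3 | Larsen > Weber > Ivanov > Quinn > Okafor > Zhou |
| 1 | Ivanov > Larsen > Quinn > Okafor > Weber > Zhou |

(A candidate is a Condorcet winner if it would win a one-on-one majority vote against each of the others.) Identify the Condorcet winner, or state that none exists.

none

Pairwise majorities:
Zhou–Weber: Zhou 12–7.
Zhou–Ivanov: Ivanov 11–8.
Zhou vs Quinn: Zhou, 12–7.
Zhou vs Okafor: Okafor, 11–8.
Zhou vs Larsen: Larsen, 11–8.
Weber vs Ivanov: Weber preferred on 8+3 = 11 ballots; Weber wins 11–8.
Weber–Quinn: Weber 18–1.
Weber vs Okafor: Weber is ranked higher on 3+8+3 = 14 ballots, Okafor on 5. Weber wins 14–5.
Weber vs Larsen: Weber wins 11–8.
Ivanov vs Quinn: Ivanov is ranked higher on 3+4+3+1 = 11 ballots, Quinn on 8. Ivanov wins 11–8.
Ivanov vs Okafor: 19 to 0, Ivanov.
Ivanov vs Larsen: 8 to 11, Larsen.
Quinn vs Okafor: Quinn preferred on 8+3+1 = 12 ballots; Quinn wins 12–7.
Quinn vs Larsen: Larsen, 19–0.
Okafor vs Larsen: 0 for Okafor, 19 for Larsen — Larsen by 19–0.
Each candidate drops at least one matchup (Zhou loses to Ivanov; Weber loses to Zhou; Ivanov loses to Weber; Quinn loses to Zhou; Okafor loses to Weber; Larsen loses to Weber); the cycle Zhou → Weber → Ivanov → Zhou rules out a Condorcet winner.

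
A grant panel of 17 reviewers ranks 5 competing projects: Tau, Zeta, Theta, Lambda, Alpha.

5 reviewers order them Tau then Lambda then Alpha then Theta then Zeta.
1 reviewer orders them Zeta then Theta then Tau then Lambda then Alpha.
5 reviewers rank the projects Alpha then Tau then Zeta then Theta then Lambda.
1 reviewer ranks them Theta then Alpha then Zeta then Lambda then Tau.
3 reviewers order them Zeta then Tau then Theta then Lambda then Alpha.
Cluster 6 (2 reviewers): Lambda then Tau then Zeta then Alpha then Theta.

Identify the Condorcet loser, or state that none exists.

Pairwise majorities:
Tau–Zeta: Tau 12–5.
Tau–Theta: Tau 15–2.
Tau vs Lambda: Tau preferred on 5+1+5+3 = 14 ballots; Tau wins 14–3.
Tau vs Alpha: 11 to 6, Tau.
Zeta vs Theta: 1+5+3+2 = 11 for Zeta, 6 for Theta — Zeta by 11–6.
Zeta vs Lambda: Zeta, 10–7.
Zeta vs Alpha: Alpha wins 11–6.
Theta vs Lambda: Theta wins 10–7.
Theta vs Alpha: 1+1+3 = 5 for Theta, 12 for Alpha — Alpha by 12–5.
Lambda vs Alpha: Lambda wins 11–6.
Every project wins at least one matchup (Tau beats Zeta; Zeta beats Theta; Theta beats Lambda; Lambda beats Alpha; Alpha beats Zeta), so there is no Condorcet loser.

none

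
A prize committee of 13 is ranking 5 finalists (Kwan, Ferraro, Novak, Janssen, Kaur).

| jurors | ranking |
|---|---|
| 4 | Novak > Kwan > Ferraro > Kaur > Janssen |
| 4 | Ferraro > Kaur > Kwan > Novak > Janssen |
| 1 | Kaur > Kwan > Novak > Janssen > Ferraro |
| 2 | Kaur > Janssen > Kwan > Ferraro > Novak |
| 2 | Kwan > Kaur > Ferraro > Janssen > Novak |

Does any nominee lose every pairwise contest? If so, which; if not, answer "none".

Head-to-head results (13 jurors):
Kwan–Ferraro: Kwan 9–4.
Kwan vs Novak: 4+1+2+2 = 9 for Kwan, 4 for Novak — Kwan by 9–4.
Kwan vs Janssen: 4+4+1+2 = 11 for Kwan, 2 for Janssen — Kwan by 11–2.
Kwan vs Kaur: Kaur, 7–6.
Ferraro vs Novak: 4+2+2 = 8 for Ferraro, 5 for Novak — Ferraro by 8–5.
Ferraro vs Janssen: Ferraro wins 10–3.
Ferraro vs Kaur: Ferraro wins 8–5.
Novak vs Janssen: Novak wins 9–4.
Novak vs Kaur: 4 for Novak, 9 for Kaur — Kaur by 9–4.
Janssen vs Kaur: 0 to 13, Kaur.
Janssen is beaten in every head-to-head and is the Condorcet loser.

Janssen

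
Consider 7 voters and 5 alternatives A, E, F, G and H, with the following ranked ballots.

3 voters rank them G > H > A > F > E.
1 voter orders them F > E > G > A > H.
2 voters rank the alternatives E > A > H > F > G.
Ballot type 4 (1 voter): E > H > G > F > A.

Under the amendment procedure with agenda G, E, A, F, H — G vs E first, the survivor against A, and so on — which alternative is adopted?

H

Round 1: G vs E — 3–4, E advances.
Round 2: E vs A — 4–3, E advances.
Round 3: E vs F — 3–4, F advances.
Round 4: F vs H — 1–6, H advances.
The agenda winner is H.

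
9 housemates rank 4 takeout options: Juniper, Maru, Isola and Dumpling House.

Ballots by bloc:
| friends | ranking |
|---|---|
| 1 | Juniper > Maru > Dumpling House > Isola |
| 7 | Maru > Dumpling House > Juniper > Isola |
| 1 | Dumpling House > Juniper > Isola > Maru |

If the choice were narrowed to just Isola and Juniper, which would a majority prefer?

Juniper

No ballot ranks Isola above Juniper: 0.
Ballots ranking Juniper above Isola: 9 − 0 = 9.
Juniper wins the head-to-head 9–0.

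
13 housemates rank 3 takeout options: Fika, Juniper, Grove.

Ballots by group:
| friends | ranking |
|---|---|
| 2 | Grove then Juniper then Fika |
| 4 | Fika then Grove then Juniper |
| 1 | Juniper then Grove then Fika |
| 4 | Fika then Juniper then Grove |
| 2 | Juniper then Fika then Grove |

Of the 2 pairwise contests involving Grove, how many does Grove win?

0

Grove against each rival (13 friends):
Grove vs Fika: Fika, 10–3.
Grove vs Juniper: 2+4 = 6 for Grove, 7 for Juniper — Juniper by 7–6.
Grove beats no one; loses to Fika, Juniper — 0 pairwise wins.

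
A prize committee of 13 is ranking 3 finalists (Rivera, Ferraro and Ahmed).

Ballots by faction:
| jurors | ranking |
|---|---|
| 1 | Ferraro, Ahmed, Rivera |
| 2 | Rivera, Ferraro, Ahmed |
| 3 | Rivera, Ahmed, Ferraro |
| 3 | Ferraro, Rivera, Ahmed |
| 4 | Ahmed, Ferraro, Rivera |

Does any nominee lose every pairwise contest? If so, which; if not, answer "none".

none

Pairwise majorities:
Rivera–Ferraro: Ferraro 8–5.
Rivera vs Ahmed: Rivera wins 8–5.
Ferraro vs Ahmed: Ahmed, 7–6.
Every nominee wins at least one matchup (Rivera beats Ahmed; Ferraro beats Rivera; Ahmed beats Ferraro), so there is no Condorcet loser.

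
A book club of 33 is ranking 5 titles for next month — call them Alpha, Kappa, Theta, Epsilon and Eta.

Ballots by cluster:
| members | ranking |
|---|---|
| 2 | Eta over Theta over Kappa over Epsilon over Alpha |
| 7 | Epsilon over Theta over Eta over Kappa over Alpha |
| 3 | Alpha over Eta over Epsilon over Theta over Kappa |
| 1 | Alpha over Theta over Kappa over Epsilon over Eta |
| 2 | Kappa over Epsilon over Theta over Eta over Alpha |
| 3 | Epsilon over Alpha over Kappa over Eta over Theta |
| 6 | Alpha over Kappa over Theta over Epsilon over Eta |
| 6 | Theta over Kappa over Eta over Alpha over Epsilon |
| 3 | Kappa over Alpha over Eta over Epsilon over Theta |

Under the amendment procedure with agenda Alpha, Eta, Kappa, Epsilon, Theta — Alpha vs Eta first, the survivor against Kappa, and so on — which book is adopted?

Round 1: Alpha vs Eta — 16–17, Eta advances.
Round 2: Eta vs Kappa — 12–21, Kappa advances.
Round 3: Kappa vs Epsilon — 20–13, Kappa advances.
Round 4: Kappa vs Theta — 14–19, Theta advances.
Theta survives the agenda.

Theta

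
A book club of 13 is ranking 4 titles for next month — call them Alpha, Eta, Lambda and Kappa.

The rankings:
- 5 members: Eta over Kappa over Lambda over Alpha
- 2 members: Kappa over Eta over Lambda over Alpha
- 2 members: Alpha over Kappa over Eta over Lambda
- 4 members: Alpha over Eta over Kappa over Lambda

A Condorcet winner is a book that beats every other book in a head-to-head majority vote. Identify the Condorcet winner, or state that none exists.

Eta

Check each pair by majority over 13 ballots:
Alpha vs Eta: 6 to 7, Eta.
Alpha vs Lambda: Alpha preferred on 2+4 = 6 ballots; Lambda wins 7–6.
Alpha vs Kappa: 2+4 = 6 for Alpha, 7 for Kappa — Kappa by 7–6.
Eta vs Lambda: 13 to 0, Eta.
Eta vs Kappa: Eta preferred on 5+4 = 9 ballots; Eta wins 9–4.
Lambda vs Kappa: Lambda is ranked higher on 0 ballots, Kappa on 13. Kappa wins 13–0.
Eta beats each of Alpha, Lambda, Kappa — Eta is the Condorcet winner.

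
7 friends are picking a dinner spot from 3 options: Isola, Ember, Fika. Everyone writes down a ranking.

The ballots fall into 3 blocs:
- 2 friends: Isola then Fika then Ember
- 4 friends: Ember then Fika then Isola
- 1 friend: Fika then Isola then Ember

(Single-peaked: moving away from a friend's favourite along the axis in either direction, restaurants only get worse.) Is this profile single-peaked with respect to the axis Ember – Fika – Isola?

Axis positions: Ember=1, Fika=2, Isola=3.
Bloc 1 (peak Isola at position 3): ranking walks positions 3-2-1, expanding outward from the peak — single-peaked.
Bloc 2 (peak Ember at position 1): ranking walks positions 1-2-3, expanding outward from the peak — single-peaked.
Bloc 3 (peak Fika at position 2): ranking walks positions 2-3-1, expanding outward from the peak — single-peaked.
Every ranking is single-peaked on this axis.

yes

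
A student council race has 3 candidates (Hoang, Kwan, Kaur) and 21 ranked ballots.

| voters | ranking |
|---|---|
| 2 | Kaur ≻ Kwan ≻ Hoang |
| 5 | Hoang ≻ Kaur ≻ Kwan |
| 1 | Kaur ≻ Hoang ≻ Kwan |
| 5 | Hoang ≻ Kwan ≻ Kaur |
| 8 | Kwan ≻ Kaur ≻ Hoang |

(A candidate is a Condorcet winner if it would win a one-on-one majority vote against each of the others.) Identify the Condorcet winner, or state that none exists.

Check each pair by majority over 21 ballots:
Hoang–Kwan: Hoang 11–10.
Hoang vs Kaur: Hoang preferred on 5+5 = 10 ballots; Kaur wins 11–10.
Kwan vs Kaur: Kwan preferred on 5+8 = 13 ballots; Kwan wins 13–8.
Every candidate loses at least once (Hoang loses to Kaur; Kwan loses to Hoang; Kaur loses to Kwan). The majority relation contains the cycle Hoang beats Kwan beats Kaur beats Hoang, so there is no Condorcet winner.

none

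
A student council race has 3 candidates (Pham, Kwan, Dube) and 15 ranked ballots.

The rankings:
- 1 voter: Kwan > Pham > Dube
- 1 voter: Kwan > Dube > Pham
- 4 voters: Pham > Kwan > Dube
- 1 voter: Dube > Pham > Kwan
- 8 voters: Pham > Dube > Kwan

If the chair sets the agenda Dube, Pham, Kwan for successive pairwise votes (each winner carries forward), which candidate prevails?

Round 1: Dube vs Pham — 2–13, Pham advances.
Round 2: Pham vs Kwan — 13–2, Pham advances.
Pham survives the agenda.

Pham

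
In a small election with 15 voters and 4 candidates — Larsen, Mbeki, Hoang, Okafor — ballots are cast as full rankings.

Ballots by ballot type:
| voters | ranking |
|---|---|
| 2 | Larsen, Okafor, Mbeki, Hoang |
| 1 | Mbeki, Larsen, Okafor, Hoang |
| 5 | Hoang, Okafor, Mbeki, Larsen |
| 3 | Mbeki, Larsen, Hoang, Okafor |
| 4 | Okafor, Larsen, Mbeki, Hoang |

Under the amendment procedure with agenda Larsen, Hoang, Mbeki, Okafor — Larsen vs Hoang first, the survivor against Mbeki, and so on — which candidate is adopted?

Okafor

Round 1: Larsen vs Hoang — 10–5, Larsen advances.
Round 2: Larsen vs Mbeki — 6–9, Mbeki advances.
Round 3: Mbeki vs Okafor — 4–11, Okafor advances.
Okafor survives the agenda.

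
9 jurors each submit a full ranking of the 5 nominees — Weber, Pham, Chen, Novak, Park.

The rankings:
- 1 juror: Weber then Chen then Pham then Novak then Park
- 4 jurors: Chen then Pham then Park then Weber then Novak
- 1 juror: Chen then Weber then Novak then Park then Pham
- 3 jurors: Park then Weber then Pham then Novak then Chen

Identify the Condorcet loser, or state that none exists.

Novak

Pairwise majorities:
Weber vs Pham: Weber is ranked higher on 1+1+3 = 5 ballots, Pham on 4. Weber wins 5–4.
Weber vs Chen: Weber preferred on 1+3 = 4 ballots; Chen wins 5–4.
Weber vs Novak: 1+4+1+3 = 9 for Weber, 0 for Novak — Weber by 9–0.
Weber vs Park: Park, 7–2.
Pham vs Chen: Pham is ranked higher on 3 ballots, Chen on 6. Chen wins 6–3.
Pham–Novak: Pham 8–1.
Pham vs Park: Pham is ranked higher on 1+4 = 5 ballots, Park on 4. Pham wins 5–4.
Chen–Novak: Chen 6–3.
Chen–Park: Chen 6–3.
Novak vs Park: Novak preferred on 1+1 = 2 ballots; Park wins 7–2.
Novak loses to every other nominee — it is the Condorcet loser.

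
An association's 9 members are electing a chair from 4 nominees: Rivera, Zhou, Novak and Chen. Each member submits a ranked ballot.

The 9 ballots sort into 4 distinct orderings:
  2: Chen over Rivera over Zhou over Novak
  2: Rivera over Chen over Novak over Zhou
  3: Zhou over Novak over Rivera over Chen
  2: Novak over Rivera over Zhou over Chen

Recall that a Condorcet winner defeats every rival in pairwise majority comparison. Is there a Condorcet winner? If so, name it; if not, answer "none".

none

Check each pair by majority over 9 ballots:
Rivera vs Zhou: 2+2+2 = 6 for Rivera, 3 for Zhou — Rivera by 6–3.
Rivera vs Novak: Rivera is ranked higher on 2+2 = 4 ballots, Novak on 5. Novak wins 5–4.
Rivera vs Chen: Rivera is ranked higher on 2+3+2 = 7 ballots, Chen on 2. Rivera wins 7–2.
Zhou vs Novak: Zhou preferred on 2+3 = 5 ballots; Zhou wins 5–4.
Zhou vs Chen: Zhou preferred on 3+2 = 5 ballots; Zhou wins 5–4.
Novak vs Chen: 3+2 = 5 for Novak, 4 for Chen — Novak by 5–4.
No candidate is unbeaten: Rivera loses to Novak; Zhou loses to Rivera; Novak loses to Zhou; Chen loses to Rivera. In particular Rivera → Zhou → Novak → Rivera is a majority cycle — no Condorcet winner exists.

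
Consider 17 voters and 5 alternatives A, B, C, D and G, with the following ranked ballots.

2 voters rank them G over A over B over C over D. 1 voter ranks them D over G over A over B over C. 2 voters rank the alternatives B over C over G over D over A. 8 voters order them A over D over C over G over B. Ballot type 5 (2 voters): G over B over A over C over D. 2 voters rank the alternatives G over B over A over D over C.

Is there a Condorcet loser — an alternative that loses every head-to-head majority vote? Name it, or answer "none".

Pairwise majorities:
A vs B: 11 to 6, A.
A vs C: 15 to 2, A.
A vs D: 2+8+2+2 = 14 for A, 3 for D — A by 14–3.
A vs G: G, 9–8.
B vs C: 2+1+2+2+2 = 9 for B, 8 for C — B by 9–8.
B vs D: 8 to 9, D.
B vs G: G wins 15–2.
C vs D: D wins 11–6.
C vs G: C, 10–7.
D–G: D 9–8.
No alternative is winless: A beats B; B beats C; C beats G; D beats B; G beats A. There is no Condorcet loser.

none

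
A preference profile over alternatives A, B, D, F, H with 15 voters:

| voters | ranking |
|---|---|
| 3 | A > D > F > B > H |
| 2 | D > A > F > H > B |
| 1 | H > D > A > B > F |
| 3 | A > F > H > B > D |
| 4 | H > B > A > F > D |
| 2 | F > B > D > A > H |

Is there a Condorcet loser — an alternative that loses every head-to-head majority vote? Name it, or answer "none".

D

Pairwise majorities:
A vs B: A is ranked higher on 3+2+1+3 = 9 ballots, B on 6. A wins 9–6.
A vs D: A, 10–5.
A vs F: A, 13–2.
A–H: A 10–5.
B vs D: B, 9–6.
B–F: F 10–5.
B vs H: H, 10–5.
D vs F: F, 9–6.
D vs H: H, 8–7.
F vs H: 3+2+3+2 = 10 for F, 5 for H — F by 10–5.
D loses to every other alternative — it is the Condorcet loser.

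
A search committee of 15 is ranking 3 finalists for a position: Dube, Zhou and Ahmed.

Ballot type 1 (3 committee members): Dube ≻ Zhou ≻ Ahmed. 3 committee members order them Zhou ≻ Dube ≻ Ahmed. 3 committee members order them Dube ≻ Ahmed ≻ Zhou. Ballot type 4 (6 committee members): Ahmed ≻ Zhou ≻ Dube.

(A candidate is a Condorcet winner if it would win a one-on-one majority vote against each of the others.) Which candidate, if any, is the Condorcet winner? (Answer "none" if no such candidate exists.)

none

Head-to-head results (15 committee members):
Dube vs Zhou: 3+3 = 6 for Dube, 9 for Zhou — Zhou by 9–6.
Dube vs Ahmed: 9 to 6, Dube.
Zhou vs Ahmed: Zhou is ranked higher on 3+3 = 6 ballots, Ahmed on 9. Ahmed wins 9–6.
Each candidate drops at least one matchup (Dube loses to Zhou; Zhou loses to Ahmed; Ahmed loses to Dube); the cycle Dube > Ahmed > Zhou > Dube rules out a Condorcet winner.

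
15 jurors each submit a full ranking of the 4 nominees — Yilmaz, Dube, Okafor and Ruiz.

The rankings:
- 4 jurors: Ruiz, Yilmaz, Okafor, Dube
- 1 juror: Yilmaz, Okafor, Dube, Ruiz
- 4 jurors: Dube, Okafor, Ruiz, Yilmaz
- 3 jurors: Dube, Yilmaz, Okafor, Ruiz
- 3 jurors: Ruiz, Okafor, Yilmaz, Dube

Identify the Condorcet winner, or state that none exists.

none

Head-to-head results (15 jurors):
Yilmaz vs Dube: 8 to 7, Yilmaz.
Yilmaz vs Okafor: Yilmaz is ranked higher on 4+1+3 = 8 ballots, Okafor on 7. Yilmaz wins 8–7.
Yilmaz vs Ruiz: 4 to 11, Ruiz.
Dube vs Okafor: 4+3 = 7 for Dube, 8 for Okafor — Okafor by 8–7.
Dube vs Ruiz: 1+4+3 = 8 for Dube, 7 for Ruiz — Dube by 8–7.
Okafor vs Ruiz: Okafor preferred on 1+4+3 = 8 ballots; Okafor wins 8–7.
No nominee is unbeaten: Yilmaz loses to Ruiz; Dube loses to Yilmaz; Okafor loses to Yilmaz; Ruiz loses to Dube. In particular Yilmaz → Dube → Ruiz → Yilmaz is a majority cycle — no Condorcet winner exists.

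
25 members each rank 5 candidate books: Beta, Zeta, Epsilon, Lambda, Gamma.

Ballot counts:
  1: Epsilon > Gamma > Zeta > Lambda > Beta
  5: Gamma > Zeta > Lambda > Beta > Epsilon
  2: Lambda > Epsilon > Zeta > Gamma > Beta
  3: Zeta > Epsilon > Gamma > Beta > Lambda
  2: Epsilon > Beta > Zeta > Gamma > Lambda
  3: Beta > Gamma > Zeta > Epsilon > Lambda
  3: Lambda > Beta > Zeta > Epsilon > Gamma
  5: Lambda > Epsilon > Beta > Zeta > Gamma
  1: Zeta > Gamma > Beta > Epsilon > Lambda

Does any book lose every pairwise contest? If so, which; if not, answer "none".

Pairwise majorities:
Beta vs Zeta: Beta is ranked higher on 2+3+3+5 = 13 ballots, Zeta on 12. Beta wins 13–12.
Beta vs Epsilon: Beta preferred on 5+3+3+1 = 12 ballots; Epsilon wins 13–12.
Beta vs Lambda: 9 to 16, Lambda.
Beta vs Gamma: Beta wins 13–12.
Zeta vs Epsilon: 5+3+3+3+1 = 15 for Zeta, 10 for Epsilon — Zeta by 15–10.
Zeta vs Lambda: Zeta preferred on 1+5+3+2+3+1 = 15 ballots; Zeta wins 15–10.
Zeta vs Gamma: 16 to 9, Zeta.
Epsilon vs Lambda: Lambda wins 15–10.
Epsilon vs Gamma: 1+2+3+2+3+5 = 16 for Epsilon, 9 for Gamma — Epsilon by 16–9.
Lambda–Gamma: Gamma 15–10.
Each book has at least one pairwise win (Beta beats Zeta; Zeta beats Epsilon; Epsilon beats Beta; Lambda beats Beta; Gamma beats Lambda) — no Condorcet loser.

none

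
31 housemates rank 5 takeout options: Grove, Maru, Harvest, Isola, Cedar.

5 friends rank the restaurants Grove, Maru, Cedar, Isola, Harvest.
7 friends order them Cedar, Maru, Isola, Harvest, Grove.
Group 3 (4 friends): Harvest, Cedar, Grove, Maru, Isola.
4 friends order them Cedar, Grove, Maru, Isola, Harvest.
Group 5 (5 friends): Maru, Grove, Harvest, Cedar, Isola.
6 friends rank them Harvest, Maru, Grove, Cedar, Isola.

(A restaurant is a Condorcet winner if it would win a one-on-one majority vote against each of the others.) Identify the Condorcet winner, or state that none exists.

Maru

Head-to-head results (31 friends):
Grove vs Maru: 5+4+4 = 13 for Grove, 18 for Maru — Maru by 18–13.
Grove vs Harvest: 14 to 17, Harvest.
Grove vs Isola: Grove, 24–7.
Grove vs Cedar: Grove is ranked higher on 5+5+6 = 16 ballots, Cedar on 15. Grove wins 16–15.
Maru vs Harvest: 21 to 10, Maru.
Maru–Isola: Maru 31–0.
Maru vs Cedar: Maru wins 16–15.
Harvest vs Isola: Harvest preferred on 4+5+6 = 15 ballots; Isola wins 16–15.
Harvest vs Cedar: 4+5+6 = 15 for Harvest, 16 for Cedar — Cedar by 16–15.
Isola vs Cedar: 0 for Isola, 31 for Cedar — Cedar by 31–0.
Maru defeats every rival head-to-head and is the Condorcet winner.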